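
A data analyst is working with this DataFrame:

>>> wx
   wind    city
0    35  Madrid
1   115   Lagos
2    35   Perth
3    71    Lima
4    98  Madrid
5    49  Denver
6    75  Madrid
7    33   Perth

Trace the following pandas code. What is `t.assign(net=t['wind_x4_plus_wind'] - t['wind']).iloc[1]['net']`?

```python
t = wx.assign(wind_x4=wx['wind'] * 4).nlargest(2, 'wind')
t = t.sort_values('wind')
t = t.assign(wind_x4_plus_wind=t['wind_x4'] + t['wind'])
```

460

add column wind_x4 = wx['wind'] * 4:
   wind    city  wind_x4
0    35  Madrid      140
1   115   Lagos      460
2    35   Perth      140
3    71    Lima      284
4    98  Madrid      392
5    49  Denver      196
6    75  Madrid      300
7    33   Perth      132
take 2 rows with largest wind:
   wind    city  wind_x4
1   115   Lagos      460
4    98  Madrid      392
sort by wind:
   wind    city  wind_x4
4    98  Madrid      392
1   115   Lagos      460
add column wind_x4_plus_wind = t['wind_x4'] + t['wind']:
   wind    city  wind_x4  wind_x4_plus_wind
4    98  Madrid      392                490
1   115   Lagos      460                575
add column net = t['wind_x4_plus_wind'] - t['wind']:
   wind    city  wind_x4  wind_x4_plus_wind  net
4    98  Madrid      392                490  392
1   115   Lagos      460                575  460
value at position 1, column 'net' → 460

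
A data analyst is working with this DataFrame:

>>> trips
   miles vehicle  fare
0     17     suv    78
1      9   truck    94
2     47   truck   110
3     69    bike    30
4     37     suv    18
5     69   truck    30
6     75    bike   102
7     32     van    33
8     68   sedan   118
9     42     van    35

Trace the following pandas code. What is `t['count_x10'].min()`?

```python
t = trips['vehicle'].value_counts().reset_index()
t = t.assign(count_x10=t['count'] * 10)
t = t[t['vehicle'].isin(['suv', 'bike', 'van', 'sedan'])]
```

value_counts of vehicle:
vehicle
truck    3
suv      2
bike     2
van      2
sedan    1
Name: count, dtype: int64
reset_index():
  vehicle  count
0   truck      3
1     suv      2
2    bike      2
3     van      2
4   sedan      1
add column count_x10 = t['count'] * 10:
  vehicle  count  count_x10
0   truck      3         30
1     suv      2         20
2    bike      2         20
3     van      2         20
4   sedan      1         10
filter rows where vehicle in ['suv', 'bike', 'van', 'sedan']:
  vehicle  count  count_x10
1     suv      2         20
2    bike      2         20
3     van      2         20
4   sedan      1         10

10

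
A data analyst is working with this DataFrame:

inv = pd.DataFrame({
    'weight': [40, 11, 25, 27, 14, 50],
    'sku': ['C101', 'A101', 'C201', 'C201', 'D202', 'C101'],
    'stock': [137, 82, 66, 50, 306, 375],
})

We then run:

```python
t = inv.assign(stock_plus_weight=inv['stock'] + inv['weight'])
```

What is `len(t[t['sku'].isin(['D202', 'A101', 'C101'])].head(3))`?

add column stock_plus_weight = inv['stock'] + inv['weight']:
   weight   sku  stock  stock_plus_weight
0      40  C101    137                177
1      11  A101     82                 93
2      25  C201     66                 91
3      27  C201     50                 77
4      14  D202    306                320
5      50  C101    375                425
filter rows where sku in ['D202', 'A101', 'C101']:
   weight   sku  stock  stock_plus_weight
0      40  C101    137                177
1      11  A101     82                 93
4      14  D202    306                320
5      50  C101    375                425
take first 3 rows:
   weight   sku  stock  stock_plus_weight
0      40  C101    137                177
1      11  A101     82                 93
4      14  D202    306                320
Reading off the number of rows, we get 3.

3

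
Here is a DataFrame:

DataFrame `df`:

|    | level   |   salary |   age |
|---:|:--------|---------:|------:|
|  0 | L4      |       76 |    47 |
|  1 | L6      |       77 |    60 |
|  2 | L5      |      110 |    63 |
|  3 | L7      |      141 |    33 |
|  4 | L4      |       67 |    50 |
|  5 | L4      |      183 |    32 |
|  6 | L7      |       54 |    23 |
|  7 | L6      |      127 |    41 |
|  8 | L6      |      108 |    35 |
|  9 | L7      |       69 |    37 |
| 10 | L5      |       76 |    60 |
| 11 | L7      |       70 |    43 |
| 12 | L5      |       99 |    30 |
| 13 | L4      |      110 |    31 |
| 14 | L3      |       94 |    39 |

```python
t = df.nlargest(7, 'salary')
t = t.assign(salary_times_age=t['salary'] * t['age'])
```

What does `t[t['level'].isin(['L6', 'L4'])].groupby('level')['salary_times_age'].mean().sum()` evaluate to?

9126.5

take 7 rows with largest salary:
   level  salary  age
5     L4     183   32
3     L7     141   33
7     L6     127   41
2     L5     110   63
13    L4     110   31
8     L6     108   35
12    L5      99   30
add column salary_times_age = t['salary'] * t['age']:
   level  salary  age  salary_times_age
5     L4     183   32              5856
3     L7     141   33              4653
7     L6     127   41              5207
2     L5     110   63              6930
13    L4     110   31              3410
8     L6     108   35              3780
12    L5      99   30              2970
filter rows where level in ['L6', 'L4']:
   level  salary  age  salary_times_age
5     L4     183   32              5856
7     L6     127   41              5207
13    L4     110   31              3410
8     L6     108   35              3780
group by level, mean of salary_times_age:
level
L4    4633.0
L6    4493.5
Name: salary_times_age, dtype: float64
The sum of the resulting series is 9126.5.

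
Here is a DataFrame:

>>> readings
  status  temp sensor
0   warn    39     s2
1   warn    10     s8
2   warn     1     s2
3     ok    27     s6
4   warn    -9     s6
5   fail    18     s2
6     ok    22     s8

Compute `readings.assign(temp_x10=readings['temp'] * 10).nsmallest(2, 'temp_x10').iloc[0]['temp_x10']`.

-90

add column temp_x10 = readings['temp'] * 10:
  status  temp sensor  temp_x10
0   warn    39     s2       390
1   warn    10     s8       100
2   warn     1     s2        10
3     ok    27     s6       270
4   warn    -9     s6       -90
5   fail    18     s2       180
6     ok    22     s8       220
take 2 rows with smallest temp_x10:
  status  temp sensor  temp_x10
4   warn    -9     s6       -90
2   warn     1     s2        10
Finally, value at position 0, column 'temp_x10' = -90.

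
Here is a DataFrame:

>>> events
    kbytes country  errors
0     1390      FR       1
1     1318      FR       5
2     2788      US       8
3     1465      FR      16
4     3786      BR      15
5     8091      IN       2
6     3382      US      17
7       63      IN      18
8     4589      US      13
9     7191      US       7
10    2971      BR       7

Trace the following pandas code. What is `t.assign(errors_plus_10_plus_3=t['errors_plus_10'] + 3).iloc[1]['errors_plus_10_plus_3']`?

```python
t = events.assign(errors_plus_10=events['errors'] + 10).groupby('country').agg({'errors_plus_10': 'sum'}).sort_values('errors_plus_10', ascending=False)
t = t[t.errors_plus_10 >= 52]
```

add column errors_plus_10 = events['errors'] + 10:
    kbytes country  errors  errors_plus_10
0     1390      FR       1              11
1     1318      FR       5              15
2     2788      US       8              18
3     1465      FR      16              26
4     3786      BR      15              25
5     8091      IN       2              12
6     3382      US      17              27
7       63      IN      18              28
8     4589      US      13              23
9     7191      US       7              17
10    2971      BR       7              17
group by country, sum of errors_plus_10:
         errors_plus_10
country                
BR                   42
FR                   52
IN                   40
US                   85
sort by errors_plus_10 descending:
         errors_plus_10
country                
US                   85
FR                   52
BR                   42
IN                   40
filter rows where errors_plus_10 >= 52:
         errors_plus_10
country                
US                   85
FR                   52
add column errors_plus_10_plus_3 = t['errors_plus_10'] + 3:
         errors_plus_10  errors_plus_10_plus_3
country                                       
US                   85                     88
FR                   52                     55
The value at position 1, column 'errors_plus_10_plus_3' is 55.

55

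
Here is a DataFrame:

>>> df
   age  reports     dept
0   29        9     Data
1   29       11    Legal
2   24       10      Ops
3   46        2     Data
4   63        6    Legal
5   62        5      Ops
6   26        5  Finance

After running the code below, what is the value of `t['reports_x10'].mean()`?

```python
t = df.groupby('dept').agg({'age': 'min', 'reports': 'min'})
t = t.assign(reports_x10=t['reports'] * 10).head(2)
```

35.0

group by dept: min(age), min(reports):
         age  reports
dept                 
Data      29        2
Finance   26        5
Legal     29        6
Ops       24        5
add column reports_x10 = t['reports'] * 10:
         age  reports  reports_x10
dept                              
Data      29        2           20
Finance   26        5           50
Legal     29        6           60
Ops       24        5           50
take first 2 rows:
         age  reports  reports_x10
dept                              
Data      29        2           20
Finance   26        5           50
Reading off the mean of column 'reports_x10', we get 35.0.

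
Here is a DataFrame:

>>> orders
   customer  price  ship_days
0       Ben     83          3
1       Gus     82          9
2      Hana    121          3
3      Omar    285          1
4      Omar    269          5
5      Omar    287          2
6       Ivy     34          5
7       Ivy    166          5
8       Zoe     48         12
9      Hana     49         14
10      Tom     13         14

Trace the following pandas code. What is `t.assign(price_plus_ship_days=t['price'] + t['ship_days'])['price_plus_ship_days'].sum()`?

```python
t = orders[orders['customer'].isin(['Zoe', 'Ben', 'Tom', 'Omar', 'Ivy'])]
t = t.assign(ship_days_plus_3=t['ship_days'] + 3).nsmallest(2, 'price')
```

66

filter rows where customer in ['Zoe', 'Ben', 'Tom', 'Omar', 'Ivy']:
   customer  price  ship_days
0       Ben     83          3
3      Omar    285          1
4      Omar    269          5
5      Omar    287          2
6       Ivy     34          5
7       Ivy    166          5
8       Zoe     48         12
10      Tom     13         14
add column ship_days_plus_3 = t['ship_days'] + 3:
   customer  price  ship_days  ship_days_plus_3
0       Ben     83          3                 6
3      Omar    285          1                 4
4      Omar    269          5                 8
5      Omar    287          2                 5
6       Ivy     34          5                 8
7       Ivy    166          5                 8
8       Zoe     48         12                15
10      Tom     13         14                17
take 2 rows with smallest price:
   customer  price  ship_days  ship_days_plus_3
10      Tom     13         14                17
6       Ivy     34          5                 8
add column price_plus_ship_days = t['price'] + t['ship_days']:
   customer  price  ship_days  ship_days_plus_3  price_plus_ship_days
10      Tom     13         14                17                    27
6       Ivy     34          5                 8                    39
Finally, sum of column 'price_plus_ship_days' = 66.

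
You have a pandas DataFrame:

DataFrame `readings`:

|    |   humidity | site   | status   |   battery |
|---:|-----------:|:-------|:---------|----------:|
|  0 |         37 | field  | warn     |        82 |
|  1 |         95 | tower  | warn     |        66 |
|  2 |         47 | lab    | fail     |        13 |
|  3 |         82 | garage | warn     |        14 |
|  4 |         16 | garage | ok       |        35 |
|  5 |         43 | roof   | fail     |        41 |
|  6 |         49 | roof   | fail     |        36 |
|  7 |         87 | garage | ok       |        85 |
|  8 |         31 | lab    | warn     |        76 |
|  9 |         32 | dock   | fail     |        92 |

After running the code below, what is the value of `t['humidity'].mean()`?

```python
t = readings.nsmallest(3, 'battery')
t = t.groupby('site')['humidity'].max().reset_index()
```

64.5

take 3 rows with smallest battery:
   humidity    site status  battery
2        47     lab   fail       13
3        82  garage   warn       14
4        16  garage     ok       35
group by site, max of humidity:
site
garage    82
lab       47
Name: humidity, dtype: int64
reset_index():
     site  humidity
0  garage        82
1     lab        47
So mean() = 64.5.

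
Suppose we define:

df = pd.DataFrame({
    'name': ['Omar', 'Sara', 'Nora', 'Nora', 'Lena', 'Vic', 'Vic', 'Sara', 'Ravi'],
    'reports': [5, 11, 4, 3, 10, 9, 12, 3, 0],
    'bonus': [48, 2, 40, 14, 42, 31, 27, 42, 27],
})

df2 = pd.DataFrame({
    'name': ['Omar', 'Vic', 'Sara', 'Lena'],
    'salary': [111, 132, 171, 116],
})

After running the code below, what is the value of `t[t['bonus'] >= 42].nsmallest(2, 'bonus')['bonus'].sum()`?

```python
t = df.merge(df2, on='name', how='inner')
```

84

merge on 'name' (how='inner') → 6 rows:
   name  reports  bonus  salary
0  Omar        5     48     111
1  Sara       11      2     171
2  Lena       10     42     116
3   Vic        9     31     132
4   Vic       12     27     132
5  Sara        3     42     171
filter rows where bonus >= 42:
   name  reports  bonus  salary
0  Omar        5     48     111
2  Lena       10     42     116
5  Sara        3     42     171
take 2 rows with smallest bonus:
   name  reports  bonus  salary
2  Lena       10     42     116
5  Sara        3     42     171
Hence 84.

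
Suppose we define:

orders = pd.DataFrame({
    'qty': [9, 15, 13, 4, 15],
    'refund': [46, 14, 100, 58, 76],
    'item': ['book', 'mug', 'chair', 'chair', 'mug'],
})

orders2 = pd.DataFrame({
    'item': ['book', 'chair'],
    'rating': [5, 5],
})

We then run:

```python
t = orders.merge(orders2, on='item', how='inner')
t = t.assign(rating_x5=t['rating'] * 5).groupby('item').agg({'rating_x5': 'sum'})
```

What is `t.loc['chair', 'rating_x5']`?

merge on 'item' (how='inner') → 3 rows:
   qty  refund   item  rating
0    9      46   book       5
1   13     100  chair       5
2    4      58  chair       5
add column rating_x5 = t['rating'] * 5:
   qty  refund   item  rating  rating_x5
0    9      46   book       5         25
1   13     100  chair       5         25
2    4      58  chair       5         25
group by item, sum of rating_x5:
       rating_x5
item            
book          25
chair         50

50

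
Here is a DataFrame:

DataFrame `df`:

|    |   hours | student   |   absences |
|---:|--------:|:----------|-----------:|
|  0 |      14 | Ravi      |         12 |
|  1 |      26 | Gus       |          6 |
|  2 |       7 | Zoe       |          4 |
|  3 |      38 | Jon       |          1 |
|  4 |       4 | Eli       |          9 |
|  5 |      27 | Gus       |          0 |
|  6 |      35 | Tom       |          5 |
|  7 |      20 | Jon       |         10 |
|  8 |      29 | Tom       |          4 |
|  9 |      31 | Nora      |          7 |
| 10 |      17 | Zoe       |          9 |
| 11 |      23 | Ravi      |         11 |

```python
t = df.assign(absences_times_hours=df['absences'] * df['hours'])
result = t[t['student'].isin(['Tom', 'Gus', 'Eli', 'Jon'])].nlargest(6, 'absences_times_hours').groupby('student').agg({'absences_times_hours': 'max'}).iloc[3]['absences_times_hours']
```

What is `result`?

add column absences_times_hours = df['absences'] * df['hours']:
    hours student  absences  absences_times_hours
0      14    Ravi        12                   168
1      26     Gus         6                   156
2       7     Zoe         4                    28
3      38     Jon         1                    38
4       4     Eli         9                    36
5      27     Gus         0                     0
6      35     Tom         5                   175
7      20     Jon        10                   200
8      29     Tom         4                   116
9      31    Nora         7                   217
10     17     Zoe         9                   153
11     23    Ravi        11                   253
filter rows where student in ['Tom', 'Gus', 'Eli', 'Jon']:
   hours student  absences  absences_times_hours
1     26     Gus         6                   156
3     38     Jon         1                    38
4      4     Eli         9                    36
5     27     Gus         0                     0
6     35     Tom         5                   175
7     20     Jon        10                   200
8     29     Tom         4                   116
take 6 rows with largest absences_times_hours:
   hours student  absences  absences_times_hours
7     20     Jon        10                   200
6     35     Tom         5                   175
1     26     Gus         6                   156
8     29     Tom         4                   116
3     38     Jon         1                    38
4      4     Eli         9                    36
group by student, max of absences_times_hours:
         absences_times_hours
student                      
Eli                        36
Gus                       156
Jon                       200
Tom                       175
Finally, value at position 3, column 'absences_times_hours' = 175.

175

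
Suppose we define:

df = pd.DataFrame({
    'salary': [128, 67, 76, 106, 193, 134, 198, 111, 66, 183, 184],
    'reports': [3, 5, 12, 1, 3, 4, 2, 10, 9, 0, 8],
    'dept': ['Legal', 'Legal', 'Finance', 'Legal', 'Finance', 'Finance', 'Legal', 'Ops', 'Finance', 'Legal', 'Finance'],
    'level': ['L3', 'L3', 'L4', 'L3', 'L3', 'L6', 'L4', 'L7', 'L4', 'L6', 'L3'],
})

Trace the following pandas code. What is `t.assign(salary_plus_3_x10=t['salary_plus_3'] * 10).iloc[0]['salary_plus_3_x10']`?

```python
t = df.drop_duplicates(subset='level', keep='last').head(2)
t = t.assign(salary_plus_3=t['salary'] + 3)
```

1140

drop duplicate level (keep=last):
    salary  reports     dept level
7      111       10      Ops    L7
8       66        9  Finance    L4
9      183        0    Legal    L6
10     184        8  Finance    L3
take first 2 rows:
   salary  reports     dept level
7     111       10      Ops    L7
8      66        9  Finance    L4
add column salary_plus_3 = t['salary'] + 3:
   salary  reports     dept level  salary_plus_3
7     111       10      Ops    L7            114
8      66        9  Finance    L4             69
add column salary_plus_3_x10 = t['salary_plus_3'] * 10:
   salary  reports     dept level  salary_plus_3  salary_plus_3_x10
7     111       10      Ops    L7            114               1140
8      66        9  Finance    L4             69                690
So iloc[0]['salary_plus_3_x10'] = 1140.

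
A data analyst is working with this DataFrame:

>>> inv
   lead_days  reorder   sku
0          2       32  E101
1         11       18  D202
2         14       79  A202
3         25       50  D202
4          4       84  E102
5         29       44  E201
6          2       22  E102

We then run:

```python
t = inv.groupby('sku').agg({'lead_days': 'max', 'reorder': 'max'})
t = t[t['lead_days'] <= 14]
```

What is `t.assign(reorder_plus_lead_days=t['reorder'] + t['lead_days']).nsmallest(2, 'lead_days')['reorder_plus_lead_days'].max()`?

88

group by sku: max(lead_days), max(reorder):
      lead_days  reorder
sku                     
A202         14       79
D202         25       50
E101          2       32
E102          4       84
E201         29       44
filter rows where lead_days <= 14:
      lead_days  reorder
sku                     
A202         14       79
E101          2       32
E102          4       84
add column reorder_plus_lead_days = t['reorder'] + t['lead_days']:
      lead_days  reorder  reorder_plus_lead_days
sku                                             
A202         14       79                      93
E101          2       32                      34
E102          4       84                      88
take 2 rows with smallest lead_days:
      lead_days  reorder  reorder_plus_lead_days
sku                                             
E101          2       32                      34
E102          4       84                      88
Then the max of column 'reorder_plus_lead_days': 88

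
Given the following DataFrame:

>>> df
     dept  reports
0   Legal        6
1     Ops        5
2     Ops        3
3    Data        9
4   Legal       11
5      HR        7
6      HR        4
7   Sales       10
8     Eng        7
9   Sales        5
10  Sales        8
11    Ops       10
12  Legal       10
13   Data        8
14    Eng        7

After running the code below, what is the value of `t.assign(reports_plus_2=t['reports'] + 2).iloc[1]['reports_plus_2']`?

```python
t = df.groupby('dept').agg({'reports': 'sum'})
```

16

group by dept, sum of reports:
       reports
dept          
Data        17
Eng         14
HR          11
Legal       27
Ops         18
Sales       23
add column reports_plus_2 = t['reports'] + 2:
       reports  reports_plus_2
dept                          
Data        17              19
Eng         14              16
HR          11              13
Legal       27              29
Ops         18              20
Sales       23              25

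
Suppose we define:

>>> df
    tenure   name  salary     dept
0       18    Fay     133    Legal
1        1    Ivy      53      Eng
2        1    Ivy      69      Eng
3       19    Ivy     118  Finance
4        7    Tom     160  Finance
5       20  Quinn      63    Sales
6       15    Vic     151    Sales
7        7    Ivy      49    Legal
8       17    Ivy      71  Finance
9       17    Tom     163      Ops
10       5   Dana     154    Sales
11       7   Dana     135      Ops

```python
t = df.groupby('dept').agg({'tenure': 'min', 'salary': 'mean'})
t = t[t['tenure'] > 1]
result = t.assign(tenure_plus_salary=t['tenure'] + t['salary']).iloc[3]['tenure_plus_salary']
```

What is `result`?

group by dept: min(tenure), mean(salary):
         tenure      salary
dept                       
Eng           1   61.000000
Finance       7  116.333333
Legal         7   91.000000
Ops           7  149.000000
Sales         5  122.666667
filter rows where tenure > 1:
         tenure      salary
dept                       
Finance       7  116.333333
Legal         7   91.000000
Ops           7  149.000000
Sales         5  122.666667
add column tenure_plus_salary = t['tenure'] + t['salary']:
         tenure      salary  tenure_plus_salary
dept                                           
Finance       7  116.333333          123.333333
Legal         7   91.000000           98.000000
Ops           7  149.000000          156.000000
Sales         5  122.666667          127.666667
Finally, value at position 3, column 'tenure_plus_salary' = 127.666666667.

127.666666667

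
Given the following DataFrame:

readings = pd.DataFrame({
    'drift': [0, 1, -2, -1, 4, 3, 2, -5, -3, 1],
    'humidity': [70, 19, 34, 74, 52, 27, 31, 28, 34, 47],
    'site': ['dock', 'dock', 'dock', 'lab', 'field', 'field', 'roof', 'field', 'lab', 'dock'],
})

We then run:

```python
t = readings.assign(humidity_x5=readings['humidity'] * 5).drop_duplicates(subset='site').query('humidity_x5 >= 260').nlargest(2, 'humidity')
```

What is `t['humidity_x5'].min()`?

350

add column humidity_x5 = readings['humidity'] * 5:
   drift  humidity   site  humidity_x5
0      0        70   dock          350
1      1        19   dock           95
2     -2        34   dock          170
3     -1        74    lab          370
4      4        52  field          260
5      3        27  field          135
6      2        31   roof          155
7     -5        28  field          140
8     -3        34    lab          170
9      1        47   dock          235
drop duplicate site (keep=first):
   drift  humidity   site  humidity_x5
0      0        70   dock          350
3     -1        74    lab          370
4      4        52  field          260
6      2        31   roof          155
filter rows where humidity_x5 >= 260:
   drift  humidity   site  humidity_x5
0      0        70   dock          350
3     -1        74    lab          370
4      4        52  field          260
take 2 rows with largest humidity:
   drift  humidity  site  humidity_x5
3     -1        74   lab          370
0      0        70  dock          350
Finally, min of column 'humidity_x5' = 350.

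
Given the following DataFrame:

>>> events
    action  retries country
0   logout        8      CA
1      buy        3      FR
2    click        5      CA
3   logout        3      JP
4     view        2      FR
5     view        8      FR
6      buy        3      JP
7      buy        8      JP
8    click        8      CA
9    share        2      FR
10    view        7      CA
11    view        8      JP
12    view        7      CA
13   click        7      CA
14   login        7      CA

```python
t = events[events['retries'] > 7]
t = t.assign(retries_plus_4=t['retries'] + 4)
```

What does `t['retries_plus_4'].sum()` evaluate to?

filter rows where retries > 7:
    action  retries country
0   logout        8      CA
5     view        8      FR
7      buy        8      JP
8    click        8      CA
11    view        8      JP
add column retries_plus_4 = t['retries'] + 4:
    action  retries country  retries_plus_4
0   logout        8      CA              12
5     view        8      FR              12
7      buy        8      JP              12
8    click        8      CA              12
11    view        8      JP              12
Finally, sum of column 'retries_plus_4' = 60.

60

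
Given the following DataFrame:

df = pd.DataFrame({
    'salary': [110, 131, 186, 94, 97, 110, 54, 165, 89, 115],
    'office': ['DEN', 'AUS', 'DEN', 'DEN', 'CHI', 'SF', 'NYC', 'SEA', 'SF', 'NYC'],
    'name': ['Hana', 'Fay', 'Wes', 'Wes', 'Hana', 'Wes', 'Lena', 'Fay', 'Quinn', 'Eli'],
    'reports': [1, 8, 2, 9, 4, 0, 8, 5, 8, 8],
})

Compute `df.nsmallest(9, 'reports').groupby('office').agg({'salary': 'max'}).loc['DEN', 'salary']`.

take 9 rows with smallest reports:
   salary office   name  reports
5     110     SF    Wes        0
0     110    DEN   Hana        1
2     186    DEN    Wes        2
4      97    CHI   Hana        4
7     165    SEA    Fay        5
1     131    AUS    Fay        8
6      54    NYC   Lena        8
8      89     SF  Quinn        8
9     115    NYC    Eli        8
group by office, max of salary:
        salary
office        
AUS        131
CHI         97
DEN        186
NYC        115
SEA        165
SF         110

186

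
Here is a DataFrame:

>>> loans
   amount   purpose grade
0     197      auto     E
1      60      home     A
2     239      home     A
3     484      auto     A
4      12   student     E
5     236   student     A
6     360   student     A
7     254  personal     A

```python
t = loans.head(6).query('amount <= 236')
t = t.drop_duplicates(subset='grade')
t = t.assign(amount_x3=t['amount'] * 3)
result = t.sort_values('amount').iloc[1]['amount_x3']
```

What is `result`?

take first 6 rows:
   amount  purpose grade
0     197     auto     E
1      60     home     A
2     239     home     A
3     484     auto     A
4      12  student     E
5     236  student     A
filter rows where amount <= 236:
   amount  purpose grade
0     197     auto     E
1      60     home     A
4      12  student     E
5     236  student     A
drop duplicate grade (keep=first):
   amount purpose grade
0     197    auto     E
1      60    home     A
add column amount_x3 = t['amount'] * 3:
   amount purpose grade  amount_x3
0     197    auto     E        591
1      60    home     A        180
sort by amount:
   amount purpose grade  amount_x3
1      60    home     A        180
0     197    auto     E        591
So iloc[1]['amount_x3'] = 591.

591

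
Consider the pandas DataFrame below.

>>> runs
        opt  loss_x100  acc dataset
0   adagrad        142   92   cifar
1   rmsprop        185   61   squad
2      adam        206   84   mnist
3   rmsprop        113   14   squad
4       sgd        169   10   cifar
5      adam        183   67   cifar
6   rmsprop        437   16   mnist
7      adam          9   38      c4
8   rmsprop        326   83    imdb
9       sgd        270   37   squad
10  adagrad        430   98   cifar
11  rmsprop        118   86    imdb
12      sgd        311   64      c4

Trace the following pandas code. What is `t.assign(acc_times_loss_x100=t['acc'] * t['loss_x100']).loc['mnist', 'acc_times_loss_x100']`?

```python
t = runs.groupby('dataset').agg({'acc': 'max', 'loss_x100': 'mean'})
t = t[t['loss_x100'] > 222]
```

group by dataset: max(acc), mean(loss_x100):
         acc   loss_x100
dataset                 
c4        64  160.000000
cifar     98  231.000000
imdb      86  222.000000
mnist     84  321.500000
squad     61  189.333333
filter rows where loss_x100 > 222:
         acc  loss_x100
dataset                
cifar     98      231.0
mnist     84      321.5
add column acc_times_loss_x100 = t['acc'] * t['loss_x100']:
         acc  loss_x100  acc_times_loss_x100
dataset                                     
cifar     98      231.0              22638.0
mnist     84      321.5              27006.0
So loc['mnist', 'acc_times_loss_x100'] = 27006.0.

27006.0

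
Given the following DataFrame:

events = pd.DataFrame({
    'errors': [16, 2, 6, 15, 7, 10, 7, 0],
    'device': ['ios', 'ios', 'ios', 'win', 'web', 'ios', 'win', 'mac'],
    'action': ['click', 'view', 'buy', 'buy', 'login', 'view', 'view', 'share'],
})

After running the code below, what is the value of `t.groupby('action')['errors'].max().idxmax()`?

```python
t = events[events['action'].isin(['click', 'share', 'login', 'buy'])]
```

filter rows where action in ['click', 'share', 'login', 'buy']:
   errors device action
0      16    ios  click
2       6    ios    buy
3      15    win    buy
4       7    web  login
7       0    mac  share
group by action, max of errors:
action
buy      15
click    16
login     7
share     0
Name: errors, dtype: int64
So idxmax() = click.

click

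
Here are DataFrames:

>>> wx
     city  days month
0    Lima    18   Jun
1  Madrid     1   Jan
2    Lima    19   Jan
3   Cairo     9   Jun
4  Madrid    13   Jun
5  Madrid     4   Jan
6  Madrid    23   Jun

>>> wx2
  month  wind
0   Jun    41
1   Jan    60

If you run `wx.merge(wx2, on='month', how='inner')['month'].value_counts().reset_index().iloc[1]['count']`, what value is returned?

3

merge on 'month' (how='inner') → 7 rows:
     city  days month  wind
0    Lima    18   Jun    41
1  Madrid     1   Jan    60
2    Lima    19   Jan    60
3   Cairo     9   Jun    41
4  Madrid    13   Jun    41
5  Madrid     4   Jan    60
6  Madrid    23   Jun    41
value_counts of month:
month
Jun    4
Jan    3
Name: count, dtype: int64
reset_index():
  month  count
0   Jun      4
1   Jan      3
Finally, value at position 1, column 'count' = 3.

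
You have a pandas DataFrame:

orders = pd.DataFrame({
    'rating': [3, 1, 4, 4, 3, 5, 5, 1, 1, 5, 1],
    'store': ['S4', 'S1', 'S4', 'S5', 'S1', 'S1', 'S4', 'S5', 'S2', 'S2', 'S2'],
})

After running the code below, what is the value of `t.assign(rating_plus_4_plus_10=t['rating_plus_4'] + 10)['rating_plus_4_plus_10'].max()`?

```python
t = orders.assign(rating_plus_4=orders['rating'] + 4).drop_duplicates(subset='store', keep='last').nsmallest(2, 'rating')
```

15

add column rating_plus_4 = orders['rating'] + 4:
    rating store  rating_plus_4
0        3    S4              7
1        1    S1              5
2        4    S4              8
3        4    S5              8
4        3    S1              7
5        5    S1              9
6        5    S4              9
7        1    S5              5
8        1    S2              5
9        5    S2              9
10       1    S2              5
drop duplicate store (keep=last):
    rating store  rating_plus_4
5        5    S1              9
6        5    S4              9
7        1    S5              5
10       1    S2              5
take 2 rows with smallest rating:
    rating store  rating_plus_4
7        1    S5              5
10       1    S2              5
add column rating_plus_4_plus_10 = t['rating_plus_4'] + 10:
    rating store  rating_plus_4  rating_plus_4_plus_10
7        1    S5              5                     15
10       1    S2              5                     15
The max of column 'rating_plus_4_plus_10' is 15.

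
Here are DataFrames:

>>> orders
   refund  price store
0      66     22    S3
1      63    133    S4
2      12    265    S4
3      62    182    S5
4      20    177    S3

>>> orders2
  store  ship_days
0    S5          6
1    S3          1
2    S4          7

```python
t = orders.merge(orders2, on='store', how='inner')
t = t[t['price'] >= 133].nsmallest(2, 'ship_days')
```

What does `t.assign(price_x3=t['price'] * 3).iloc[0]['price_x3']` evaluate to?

merge on 'store' (how='inner') → 5 rows:
   refund  price store  ship_days
0      66     22    S3          1
1      63    133    S4          7
2      12    265    S4          7
3      62    182    S5          6
4      20    177    S3          1
filter rows where price >= 133:
   refund  price store  ship_days
1      63    133    S4          7
2      12    265    S4          7
3      62    182    S5          6
4      20    177    S3          1
take 2 rows with smallest ship_days:
   refund  price store  ship_days
4      20    177    S3          1
3      62    182    S5          6
add column price_x3 = t['price'] * 3:
   refund  price store  ship_days  price_x3
4      20    177    S3          1       531
3      62    182    S5          6       546

531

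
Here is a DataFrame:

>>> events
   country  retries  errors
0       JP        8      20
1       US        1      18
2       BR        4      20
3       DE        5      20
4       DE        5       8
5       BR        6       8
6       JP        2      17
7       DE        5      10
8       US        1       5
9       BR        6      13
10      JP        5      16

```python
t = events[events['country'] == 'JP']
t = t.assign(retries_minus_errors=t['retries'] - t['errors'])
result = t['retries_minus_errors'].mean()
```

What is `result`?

-12.6666666667

filter rows where country == 'JP':
   country  retries  errors
0       JP        8      20
6       JP        2      17
10      JP        5      16
add column retries_minus_errors = t['retries'] - t['errors']:
   country  retries  errors  retries_minus_errors
0       JP        8      20                   -12
6       JP        2      17                   -15
10      JP        5      16                   -11
Taking the mean of column 'retries_minus_errors' gives -12.6666666667.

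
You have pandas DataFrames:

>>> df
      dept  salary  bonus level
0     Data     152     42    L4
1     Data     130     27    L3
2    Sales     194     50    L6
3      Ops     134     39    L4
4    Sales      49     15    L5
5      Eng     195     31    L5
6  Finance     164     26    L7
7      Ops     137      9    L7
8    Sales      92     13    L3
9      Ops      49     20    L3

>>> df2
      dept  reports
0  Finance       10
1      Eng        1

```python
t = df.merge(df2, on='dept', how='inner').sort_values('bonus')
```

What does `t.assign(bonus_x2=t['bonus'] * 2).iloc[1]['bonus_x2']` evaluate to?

merge on 'dept' (how='inner') → 2 rows:
      dept  salary  bonus level  reports
0      Eng     195     31    L5        1
1  Finance     164     26    L7       10
sort by bonus:
      dept  salary  bonus level  reports
1  Finance     164     26    L7       10
0      Eng     195     31    L5        1
add column bonus_x2 = t['bonus'] * 2:
      dept  salary  bonus level  reports  bonus_x2
1  Finance     164     26    L7       10        52
0      Eng     195     31    L5        1        62
So iloc[1]['bonus_x2'] = 62.

62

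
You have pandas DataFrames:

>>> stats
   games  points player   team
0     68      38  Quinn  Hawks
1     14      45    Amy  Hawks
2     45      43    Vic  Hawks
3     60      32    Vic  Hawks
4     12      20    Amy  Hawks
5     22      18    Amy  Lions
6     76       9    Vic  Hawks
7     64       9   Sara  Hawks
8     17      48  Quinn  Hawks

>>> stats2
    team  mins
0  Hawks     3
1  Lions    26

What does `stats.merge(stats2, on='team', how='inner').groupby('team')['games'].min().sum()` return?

merge on 'team' (how='inner') → 9 rows:
   games  points player   team  mins
0     68      38  Quinn  Hawks     3
1     14      45    Amy  Hawks     3
2     45      43    Vic  Hawks     3
3     60      32    Vic  Hawks     3
4     12      20    Amy  Hawks     3
5     22      18    Amy  Lions    26
6     76       9    Vic  Hawks     3
7     64       9   Sara  Hawks     3
8     17      48  Quinn  Hawks     3
group by team, min of games:
team
Hawks    12
Lions    22
Name: games, dtype: int64
Hence 34.

34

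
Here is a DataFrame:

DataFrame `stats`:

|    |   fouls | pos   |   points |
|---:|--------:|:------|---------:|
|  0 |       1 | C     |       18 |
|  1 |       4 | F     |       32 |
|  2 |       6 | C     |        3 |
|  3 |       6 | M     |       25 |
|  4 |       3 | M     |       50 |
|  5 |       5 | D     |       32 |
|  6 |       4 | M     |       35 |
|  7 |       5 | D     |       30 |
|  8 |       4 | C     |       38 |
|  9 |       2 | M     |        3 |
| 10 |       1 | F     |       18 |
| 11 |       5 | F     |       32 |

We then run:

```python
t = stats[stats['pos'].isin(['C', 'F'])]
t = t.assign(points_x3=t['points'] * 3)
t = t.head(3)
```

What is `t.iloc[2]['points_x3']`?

filter rows where pos in ['C', 'F']:
    fouls pos  points
0       1   C      18
1       4   F      32
2       6   C       3
8       4   C      38
10      1   F      18
11      5   F      32
add column points_x3 = t['points'] * 3:
    fouls pos  points  points_x3
0       1   C      18         54
1       4   F      32         96
2       6   C       3          9
8       4   C      38        114
10      1   F      18         54
11      5   F      32         96
take first 3 rows:
   fouls pos  points  points_x3
0      1   C      18         54
1      4   F      32         96
2      6   C       3          9

9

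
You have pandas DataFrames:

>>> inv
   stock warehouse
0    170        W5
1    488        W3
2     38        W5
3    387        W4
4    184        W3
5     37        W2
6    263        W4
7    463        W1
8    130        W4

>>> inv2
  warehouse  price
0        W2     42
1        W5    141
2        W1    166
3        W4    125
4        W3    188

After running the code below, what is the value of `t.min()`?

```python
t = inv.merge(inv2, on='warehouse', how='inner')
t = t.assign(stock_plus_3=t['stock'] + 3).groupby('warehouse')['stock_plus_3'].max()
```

merge on 'warehouse' (how='inner') → 9 rows:
   stock warehouse  price
0    170        W5    141
1    488        W3    188
2     38        W5    141
3    387        W4    125
4    184        W3    188
5     37        W2     42
6    263        W4    125
7    463        W1    166
8    130        W4    125
add column stock_plus_3 = t['stock'] + 3:
   stock warehouse  price  stock_plus_3
0    170        W5    141           173
1    488        W3    188           491
2     38        W5    141            41
3    387        W4    125           390
4    184        W3    188           187
5     37        W2     42            40
6    263        W4    125           266
7    463        W1    166           466
8    130        W4    125           133
group by warehouse, max of stock_plus_3:
warehouse
W1    466
W2     40
W3    491
W4    390
W5    173
Name: stock_plus_3, dtype: int64
Taking the min of the resulting series gives 40.

40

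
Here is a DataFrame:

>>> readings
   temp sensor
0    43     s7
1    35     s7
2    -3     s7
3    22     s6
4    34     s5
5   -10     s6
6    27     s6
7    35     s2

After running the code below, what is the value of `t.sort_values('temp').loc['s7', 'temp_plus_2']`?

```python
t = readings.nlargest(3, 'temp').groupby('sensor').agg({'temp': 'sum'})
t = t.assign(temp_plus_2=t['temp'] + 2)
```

80

take 3 rows with largest temp:
   temp sensor
0    43     s7
1    35     s7
7    35     s2
group by sensor, sum of temp:
        temp
sensor      
s2        35
s7        78
add column temp_plus_2 = t['temp'] + 2:
        temp  temp_plus_2
sensor                   
s2        35           37
s7        78           80
sort by temp:
        temp  temp_plus_2
sensor                   
s2        35           37
s7        78           80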